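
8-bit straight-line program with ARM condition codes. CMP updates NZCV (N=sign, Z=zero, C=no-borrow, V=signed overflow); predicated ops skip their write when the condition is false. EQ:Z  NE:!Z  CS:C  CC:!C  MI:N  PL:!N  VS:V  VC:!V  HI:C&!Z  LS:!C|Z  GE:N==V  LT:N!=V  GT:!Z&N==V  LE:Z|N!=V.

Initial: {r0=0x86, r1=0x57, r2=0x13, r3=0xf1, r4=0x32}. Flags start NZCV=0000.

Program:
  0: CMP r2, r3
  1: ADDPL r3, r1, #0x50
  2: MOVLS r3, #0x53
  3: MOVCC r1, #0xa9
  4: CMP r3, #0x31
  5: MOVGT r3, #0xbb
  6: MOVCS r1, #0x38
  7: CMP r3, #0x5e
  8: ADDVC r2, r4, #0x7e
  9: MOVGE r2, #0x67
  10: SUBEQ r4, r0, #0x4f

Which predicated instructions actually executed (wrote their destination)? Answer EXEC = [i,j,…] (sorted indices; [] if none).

EXEC = [1,2,3,5,6]

[0] flags=0000 → (cmp)
[1] flags=0000 PL?T → r3=0xa7
[2] flags=0000 LS?T → r3=0x53
[3] flags=0000 CC?T → r1=0xa9
[4] flags=0010 → (cmp)
[5] flags=0010 GT?T → r3=0xbb
[6] flags=0010 CS?T → r1=0x38
[7] flags=0011 → (cmp)
[8] flags=0011 VC?F → skip
[9] flags=0011 GE?F → skip
[10] flags=0011 EQ?F → skip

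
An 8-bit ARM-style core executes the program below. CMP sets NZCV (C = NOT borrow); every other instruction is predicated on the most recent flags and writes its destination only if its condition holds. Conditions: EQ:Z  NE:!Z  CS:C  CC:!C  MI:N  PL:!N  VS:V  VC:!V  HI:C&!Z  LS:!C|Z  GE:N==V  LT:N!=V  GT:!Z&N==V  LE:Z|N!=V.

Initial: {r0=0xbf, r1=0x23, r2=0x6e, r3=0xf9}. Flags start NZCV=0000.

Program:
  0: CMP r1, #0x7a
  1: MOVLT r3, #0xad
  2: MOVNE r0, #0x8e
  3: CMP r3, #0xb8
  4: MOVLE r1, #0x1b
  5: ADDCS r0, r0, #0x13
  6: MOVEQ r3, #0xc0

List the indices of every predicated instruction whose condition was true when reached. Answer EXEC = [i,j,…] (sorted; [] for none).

EXEC = [1,2,4]

[0] flags=1000 → (cmp)
[1] flags=1000 LT?T → r3=0xad
[2] flags=1000 NE?T → r0=0x8e
[3] flags=1000 → (cmp)
[4] flags=1000 LE?T → r1=0x1b
[5] flags=1000 CS?F → skip
[6] flags=1000 EQ?F → skip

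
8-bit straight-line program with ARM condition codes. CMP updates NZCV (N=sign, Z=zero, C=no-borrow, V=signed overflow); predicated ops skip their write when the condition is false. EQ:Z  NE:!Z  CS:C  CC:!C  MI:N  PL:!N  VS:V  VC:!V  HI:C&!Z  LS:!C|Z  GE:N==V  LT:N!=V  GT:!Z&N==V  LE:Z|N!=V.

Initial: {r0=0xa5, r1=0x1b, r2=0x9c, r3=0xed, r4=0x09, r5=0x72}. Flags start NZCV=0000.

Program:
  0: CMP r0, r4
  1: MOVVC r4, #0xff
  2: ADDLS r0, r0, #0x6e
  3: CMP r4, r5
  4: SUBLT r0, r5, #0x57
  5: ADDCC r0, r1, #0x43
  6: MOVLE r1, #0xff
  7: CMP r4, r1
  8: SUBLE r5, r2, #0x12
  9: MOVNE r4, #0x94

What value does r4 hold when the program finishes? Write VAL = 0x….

[0] flags=1010 → (cmp)
[1] flags=1010 VC?T → r4=0xff
[2] flags=1010 LS?F → skip
[3] flags=1010 → (cmp)
[4] flags=1010 LT?T → r0=0x1b
[5] flags=1010 CC?F → skip
[6] flags=1010 LE?T → r1=0xff
[7] flags=0110 → (cmp)
[8] flags=0110 LE?T → r5=0x8a
[9] flags=0110 NE?F → skip

VAL = 0xff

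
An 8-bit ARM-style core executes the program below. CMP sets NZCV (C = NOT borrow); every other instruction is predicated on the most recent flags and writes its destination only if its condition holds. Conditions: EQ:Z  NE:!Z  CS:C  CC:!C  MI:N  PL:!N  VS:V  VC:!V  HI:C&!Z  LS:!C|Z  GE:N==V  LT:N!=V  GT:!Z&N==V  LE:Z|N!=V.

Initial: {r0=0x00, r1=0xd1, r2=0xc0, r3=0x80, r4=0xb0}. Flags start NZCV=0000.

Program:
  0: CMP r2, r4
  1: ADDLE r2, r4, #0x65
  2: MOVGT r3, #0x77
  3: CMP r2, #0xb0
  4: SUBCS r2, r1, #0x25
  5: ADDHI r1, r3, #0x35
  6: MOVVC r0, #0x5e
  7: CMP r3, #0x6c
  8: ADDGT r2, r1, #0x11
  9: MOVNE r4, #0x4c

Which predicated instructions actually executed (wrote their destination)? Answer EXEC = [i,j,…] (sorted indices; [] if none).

0: ✓ CMP  NZCV=0010
1: · ADDLE
2: ✓ MOVGT  r3←0x77
3: ✓ CMP  NZCV=0010
4: ✓ SUBCS  r2←0xac
5: ✓ ADDHI  r1←0xac
6: ✓ MOVVC  r0←0x5e
7: ✓ CMP  NZCV=0010
8: ✓ ADDGT  r2←0xbd
9: ✓ MOVNE  r4←0x4c

EXEC = [2,4,5,6,8,9]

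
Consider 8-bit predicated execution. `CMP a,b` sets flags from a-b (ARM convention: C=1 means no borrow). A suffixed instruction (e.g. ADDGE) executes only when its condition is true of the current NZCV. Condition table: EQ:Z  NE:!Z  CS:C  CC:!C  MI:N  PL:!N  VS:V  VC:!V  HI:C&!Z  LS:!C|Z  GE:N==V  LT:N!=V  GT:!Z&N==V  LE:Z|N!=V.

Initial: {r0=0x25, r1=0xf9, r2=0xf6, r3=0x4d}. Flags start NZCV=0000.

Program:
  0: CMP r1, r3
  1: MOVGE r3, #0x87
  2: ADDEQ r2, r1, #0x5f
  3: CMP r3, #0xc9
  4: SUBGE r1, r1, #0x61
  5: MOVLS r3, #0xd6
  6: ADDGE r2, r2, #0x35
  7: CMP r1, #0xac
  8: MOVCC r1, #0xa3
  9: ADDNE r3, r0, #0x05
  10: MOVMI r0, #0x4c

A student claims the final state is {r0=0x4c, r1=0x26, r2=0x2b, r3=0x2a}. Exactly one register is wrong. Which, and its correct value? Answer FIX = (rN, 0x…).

FIX = (r1, 0xa3)

0: ✓ CMP  NZCV=1010
1: · MOVGE
2: · ADDEQ
3: ✓ CMP  NZCV=1001
4: ✓ SUBGE  r1←0x98
5: ✓ MOVLS  r3←0xd6
6: ✓ ADDGE  r2←0x2b
7: ✓ CMP  NZCV=1000
8: ✓ MOVCC  r1←0xa3
9: ✓ ADDNE  r3←0x2a
10: ✓ MOVMI  r0←0x4c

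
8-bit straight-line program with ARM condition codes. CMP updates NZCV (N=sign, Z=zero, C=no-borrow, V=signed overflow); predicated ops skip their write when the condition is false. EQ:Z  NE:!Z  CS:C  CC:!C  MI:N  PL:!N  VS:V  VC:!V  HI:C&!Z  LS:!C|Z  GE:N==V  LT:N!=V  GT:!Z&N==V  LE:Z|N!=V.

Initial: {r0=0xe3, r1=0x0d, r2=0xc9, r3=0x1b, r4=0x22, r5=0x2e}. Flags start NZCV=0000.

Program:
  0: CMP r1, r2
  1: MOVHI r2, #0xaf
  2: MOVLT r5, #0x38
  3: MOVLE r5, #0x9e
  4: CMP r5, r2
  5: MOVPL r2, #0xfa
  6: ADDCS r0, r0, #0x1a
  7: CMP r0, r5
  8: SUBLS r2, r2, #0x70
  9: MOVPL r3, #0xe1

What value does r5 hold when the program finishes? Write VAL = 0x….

VAL = 0x2e

0: ✓ CMP  NZCV=0000
1: · MOVHI
2: · MOVLT
3: · MOVLE
4: ✓ CMP  NZCV=0000
5: ✓ MOVPL  r2←0xfa
6: · ADDCS
7: ✓ CMP  NZCV=1010
8: · SUBLS
9: · MOVPL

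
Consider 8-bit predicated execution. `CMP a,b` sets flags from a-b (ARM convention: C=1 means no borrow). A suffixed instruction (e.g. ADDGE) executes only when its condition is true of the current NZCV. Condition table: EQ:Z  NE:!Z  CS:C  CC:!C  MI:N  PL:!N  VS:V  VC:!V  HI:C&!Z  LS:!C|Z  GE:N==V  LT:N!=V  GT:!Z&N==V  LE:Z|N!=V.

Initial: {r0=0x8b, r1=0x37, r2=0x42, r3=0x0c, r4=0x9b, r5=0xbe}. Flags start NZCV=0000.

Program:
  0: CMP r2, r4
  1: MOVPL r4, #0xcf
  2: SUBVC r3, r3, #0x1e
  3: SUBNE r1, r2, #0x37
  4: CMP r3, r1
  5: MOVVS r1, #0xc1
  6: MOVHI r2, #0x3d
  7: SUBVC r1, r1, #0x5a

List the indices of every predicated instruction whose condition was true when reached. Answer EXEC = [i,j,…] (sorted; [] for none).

EXEC = [3,6,7]

0: ✓ CMP  NZCV=1001
1: · MOVPL
2: · SUBVC
3: ✓ SUBNE  r1←0x0b
4: ✓ CMP  NZCV=0010
5: · MOVVS
6: ✓ MOVHI  r2←0x3d
7: ✓ SUBVC  r1←0xb1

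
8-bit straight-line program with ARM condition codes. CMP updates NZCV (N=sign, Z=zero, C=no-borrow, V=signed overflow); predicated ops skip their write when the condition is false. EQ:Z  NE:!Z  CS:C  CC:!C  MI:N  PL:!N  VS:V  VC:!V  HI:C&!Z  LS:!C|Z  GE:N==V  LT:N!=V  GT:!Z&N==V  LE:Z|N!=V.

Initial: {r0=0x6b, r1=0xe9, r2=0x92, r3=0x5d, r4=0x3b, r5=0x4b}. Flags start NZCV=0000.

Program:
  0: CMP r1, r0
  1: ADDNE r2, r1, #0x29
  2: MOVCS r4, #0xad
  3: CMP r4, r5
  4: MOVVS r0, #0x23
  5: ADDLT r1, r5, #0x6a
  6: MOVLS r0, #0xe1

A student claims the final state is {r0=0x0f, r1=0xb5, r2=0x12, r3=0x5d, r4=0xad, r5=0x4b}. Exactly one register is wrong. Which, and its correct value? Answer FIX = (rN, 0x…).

FIX = (r0, 0x23)

0: ✓ CMP  NZCV=0011
1: ✓ ADDNE  r2←0x12
2: ✓ MOVCS  r4←0xad
3: ✓ CMP  NZCV=0011
4: ✓ MOVVS  r0←0x23
5: ✓ ADDLT  r1←0xb5
6: · MOVLS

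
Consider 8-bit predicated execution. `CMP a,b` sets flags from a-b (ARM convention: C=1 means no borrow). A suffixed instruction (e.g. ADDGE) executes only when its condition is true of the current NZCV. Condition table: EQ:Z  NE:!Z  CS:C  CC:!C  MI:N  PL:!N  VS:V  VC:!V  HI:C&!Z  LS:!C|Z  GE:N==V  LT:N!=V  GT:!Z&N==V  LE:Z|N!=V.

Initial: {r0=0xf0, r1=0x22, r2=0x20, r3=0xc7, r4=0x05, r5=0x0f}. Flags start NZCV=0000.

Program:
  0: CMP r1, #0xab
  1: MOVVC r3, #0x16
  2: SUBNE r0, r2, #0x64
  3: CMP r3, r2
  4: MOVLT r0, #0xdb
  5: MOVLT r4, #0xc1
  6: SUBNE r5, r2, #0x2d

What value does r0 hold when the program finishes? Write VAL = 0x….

0: ✓ CMP  NZCV=0000
1: ✓ MOVVC  r3←0x16
2: ✓ SUBNE  r0←0xbc
3: ✓ CMP  NZCV=1000
4: ✓ MOVLT  r0←0xdb
5: ✓ MOVLT  r4←0xc1
6: ✓ SUBNE  r5←0xf3

VAL = 0xdb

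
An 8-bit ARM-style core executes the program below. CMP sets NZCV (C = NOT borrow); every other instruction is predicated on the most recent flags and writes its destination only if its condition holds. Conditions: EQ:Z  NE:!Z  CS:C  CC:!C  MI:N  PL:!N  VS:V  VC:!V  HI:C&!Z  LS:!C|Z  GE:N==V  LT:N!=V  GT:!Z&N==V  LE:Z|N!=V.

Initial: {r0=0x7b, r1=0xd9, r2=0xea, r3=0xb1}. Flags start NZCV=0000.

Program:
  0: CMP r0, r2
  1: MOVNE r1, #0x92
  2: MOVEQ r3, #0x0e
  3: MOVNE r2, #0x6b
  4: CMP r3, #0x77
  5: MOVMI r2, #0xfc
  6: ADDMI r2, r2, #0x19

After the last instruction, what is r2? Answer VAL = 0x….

[0] flags=1001 → (cmp)
[1] flags=1001 NE?T → r1=0x92
[2] flags=1001 EQ?F → skip
[3] flags=1001 NE?T → r2=0x6b
[4] flags=0011 → (cmp)
[5] flags=0011 MI?F → skip
[6] flags=0011 MI?F → skip

VAL = 0x6b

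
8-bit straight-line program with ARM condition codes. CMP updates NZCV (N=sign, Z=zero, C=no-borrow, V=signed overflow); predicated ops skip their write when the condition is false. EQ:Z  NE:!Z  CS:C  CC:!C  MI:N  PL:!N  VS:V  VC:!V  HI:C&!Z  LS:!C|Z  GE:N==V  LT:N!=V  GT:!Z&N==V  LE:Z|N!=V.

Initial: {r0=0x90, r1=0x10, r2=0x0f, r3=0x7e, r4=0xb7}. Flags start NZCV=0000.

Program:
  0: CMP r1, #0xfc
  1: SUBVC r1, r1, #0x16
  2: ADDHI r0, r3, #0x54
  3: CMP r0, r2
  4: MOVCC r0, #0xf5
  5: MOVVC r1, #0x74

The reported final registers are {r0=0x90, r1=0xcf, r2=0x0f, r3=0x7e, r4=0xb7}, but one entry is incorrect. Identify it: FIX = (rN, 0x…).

[0] flags=0000 → (cmp)
[1] flags=0000 VC?T → r1=0xfa
[2] flags=0000 HI?F → skip
[3] flags=1010 → (cmp)
[4] flags=1010 CC?F → skip
[5] flags=1010 VC?T → r1=0x74

FIX = (r1, 0x74)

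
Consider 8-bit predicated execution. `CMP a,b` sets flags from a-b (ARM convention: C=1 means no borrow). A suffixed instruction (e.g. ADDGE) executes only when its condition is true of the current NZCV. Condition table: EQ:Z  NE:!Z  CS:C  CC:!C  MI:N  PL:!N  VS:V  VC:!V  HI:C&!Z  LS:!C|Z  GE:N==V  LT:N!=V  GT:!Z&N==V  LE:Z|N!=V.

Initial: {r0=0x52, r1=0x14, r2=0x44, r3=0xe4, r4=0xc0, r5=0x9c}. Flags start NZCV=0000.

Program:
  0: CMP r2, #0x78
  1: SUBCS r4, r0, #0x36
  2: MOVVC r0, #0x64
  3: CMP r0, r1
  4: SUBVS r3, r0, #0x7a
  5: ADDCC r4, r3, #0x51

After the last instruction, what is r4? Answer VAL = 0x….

VAL = 0xc0

0: ✓ CMP  NZCV=1000
1: · SUBCS
2: ✓ MOVVC  r0←0x64
3: ✓ CMP  NZCV=0010
4: · SUBVS
5: · ADDCC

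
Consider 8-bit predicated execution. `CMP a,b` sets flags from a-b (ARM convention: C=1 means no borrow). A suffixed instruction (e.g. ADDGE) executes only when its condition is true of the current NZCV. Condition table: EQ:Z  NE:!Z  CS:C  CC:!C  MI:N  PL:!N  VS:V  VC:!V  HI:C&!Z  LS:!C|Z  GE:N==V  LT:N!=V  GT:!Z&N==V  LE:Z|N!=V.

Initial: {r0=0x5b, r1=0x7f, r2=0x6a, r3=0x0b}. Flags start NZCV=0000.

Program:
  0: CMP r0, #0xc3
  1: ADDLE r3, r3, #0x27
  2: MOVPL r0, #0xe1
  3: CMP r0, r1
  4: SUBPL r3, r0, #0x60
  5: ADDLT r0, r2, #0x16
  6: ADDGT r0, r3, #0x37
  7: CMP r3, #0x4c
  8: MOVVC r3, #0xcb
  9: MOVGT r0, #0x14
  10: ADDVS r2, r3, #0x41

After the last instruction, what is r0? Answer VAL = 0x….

[0] flags=1001 → (cmp)
[1] flags=1001 LE?F → skip
[2] flags=1001 PL?F → skip
[3] flags=1000 → (cmp)
[4] flags=1000 PL?F → skip
[5] flags=1000 LT?T → r0=0x80
[6] flags=1000 GT?F → skip
[7] flags=1000 → (cmp)
[8] flags=1000 VC?T → r3=0xcb
[9] flags=1000 GT?F → skip
[10] flags=1000 VS?F → skip

VAL = 0x80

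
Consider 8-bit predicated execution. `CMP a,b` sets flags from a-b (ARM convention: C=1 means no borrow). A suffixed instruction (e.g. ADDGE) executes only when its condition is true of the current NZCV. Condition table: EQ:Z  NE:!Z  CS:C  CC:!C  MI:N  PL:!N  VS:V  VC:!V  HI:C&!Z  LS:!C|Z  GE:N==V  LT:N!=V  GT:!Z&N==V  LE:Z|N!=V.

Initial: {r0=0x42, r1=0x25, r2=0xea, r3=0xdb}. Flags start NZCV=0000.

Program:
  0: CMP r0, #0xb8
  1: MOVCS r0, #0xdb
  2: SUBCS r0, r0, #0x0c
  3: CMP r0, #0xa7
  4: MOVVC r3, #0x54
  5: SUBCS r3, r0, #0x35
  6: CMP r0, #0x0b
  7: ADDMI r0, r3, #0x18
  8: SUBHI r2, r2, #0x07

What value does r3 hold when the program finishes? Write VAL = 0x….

[0] flags=1001 → (cmp)
[1] flags=1001 CS?F → skip
[2] flags=1001 CS?F → skip
[3] flags=1001 → (cmp)
[4] flags=1001 VC?F → skip
[5] flags=1001 CS?F → skip
[6] flags=0010 → (cmp)
[7] flags=0010 MI?F → skip
[8] flags=0010 HI?T → r2=0xe3

VAL = 0xdb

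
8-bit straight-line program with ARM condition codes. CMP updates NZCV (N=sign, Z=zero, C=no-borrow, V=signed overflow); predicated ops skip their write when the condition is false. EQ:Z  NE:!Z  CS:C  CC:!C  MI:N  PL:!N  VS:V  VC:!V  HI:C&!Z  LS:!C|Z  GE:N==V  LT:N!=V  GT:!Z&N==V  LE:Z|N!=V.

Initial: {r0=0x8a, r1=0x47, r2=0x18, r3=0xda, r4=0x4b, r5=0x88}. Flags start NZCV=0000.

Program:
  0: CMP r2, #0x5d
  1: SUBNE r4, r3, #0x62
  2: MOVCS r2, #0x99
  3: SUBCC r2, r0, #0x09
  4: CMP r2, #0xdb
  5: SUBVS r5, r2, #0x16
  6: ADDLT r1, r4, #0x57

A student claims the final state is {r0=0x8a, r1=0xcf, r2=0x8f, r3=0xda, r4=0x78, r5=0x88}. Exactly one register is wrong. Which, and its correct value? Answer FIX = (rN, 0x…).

FIX = (r2, 0x81)

0: ✓ CMP  NZCV=1000
1: ✓ SUBNE  r4←0x78
2: · MOVCS
3: ✓ SUBCC  r2←0x81
4: ✓ CMP  NZCV=1000
5: · SUBVS
6: ✓ ADDLT  r1←0xcf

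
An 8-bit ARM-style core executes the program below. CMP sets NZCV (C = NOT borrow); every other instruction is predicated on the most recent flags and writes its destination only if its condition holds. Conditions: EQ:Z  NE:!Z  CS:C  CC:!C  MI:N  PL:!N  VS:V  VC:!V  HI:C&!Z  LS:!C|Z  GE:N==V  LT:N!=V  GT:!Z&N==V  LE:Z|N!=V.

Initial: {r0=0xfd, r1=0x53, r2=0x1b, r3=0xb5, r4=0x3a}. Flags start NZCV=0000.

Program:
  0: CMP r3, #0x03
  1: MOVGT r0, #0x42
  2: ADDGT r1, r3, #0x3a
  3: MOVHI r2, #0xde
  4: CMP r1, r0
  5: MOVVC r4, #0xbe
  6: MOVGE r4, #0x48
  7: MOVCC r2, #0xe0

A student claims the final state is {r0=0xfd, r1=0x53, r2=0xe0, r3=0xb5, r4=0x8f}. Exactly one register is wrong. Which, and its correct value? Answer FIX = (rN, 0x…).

[0] flags=1010 → (cmp)
[1] flags=1010 GT?F → skip
[2] flags=1010 GT?F → skip
[3] flags=1010 HI?T → r2=0xde
[4] flags=0000 → (cmp)
[5] flags=0000 VC?T → r4=0xbe
[6] flags=0000 GE?T → r4=0x48
[7] flags=0000 CC?T → r2=0xe0

FIX = (r4, 0x48)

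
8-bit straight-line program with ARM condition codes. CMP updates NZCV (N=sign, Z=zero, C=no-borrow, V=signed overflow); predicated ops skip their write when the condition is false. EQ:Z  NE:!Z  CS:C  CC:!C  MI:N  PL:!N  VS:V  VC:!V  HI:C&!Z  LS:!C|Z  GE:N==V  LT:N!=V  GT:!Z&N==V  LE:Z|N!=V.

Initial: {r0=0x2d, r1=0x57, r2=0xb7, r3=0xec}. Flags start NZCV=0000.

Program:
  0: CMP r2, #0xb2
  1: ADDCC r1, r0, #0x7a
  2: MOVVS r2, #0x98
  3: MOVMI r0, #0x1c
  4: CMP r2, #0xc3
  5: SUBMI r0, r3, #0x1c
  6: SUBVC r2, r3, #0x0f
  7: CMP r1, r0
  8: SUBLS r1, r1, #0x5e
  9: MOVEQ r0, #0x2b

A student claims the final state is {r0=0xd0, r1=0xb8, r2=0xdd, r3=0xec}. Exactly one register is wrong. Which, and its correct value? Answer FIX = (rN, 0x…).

FIX = (r1, 0xf9)

[0] flags=0010 → (cmp)
[1] flags=0010 CC?F → skip
[2] flags=0010 VS?F → skip
[3] flags=0010 MI?F → skip
[4] flags=1000 → (cmp)
[5] flags=1000 MI?T → r0=0xd0
[6] flags=1000 VC?T → r2=0xdd
[7] flags=1001 → (cmp)
[8] flags=1001 LS?T → r1=0xf9
[9] flags=1001 EQ?F → skip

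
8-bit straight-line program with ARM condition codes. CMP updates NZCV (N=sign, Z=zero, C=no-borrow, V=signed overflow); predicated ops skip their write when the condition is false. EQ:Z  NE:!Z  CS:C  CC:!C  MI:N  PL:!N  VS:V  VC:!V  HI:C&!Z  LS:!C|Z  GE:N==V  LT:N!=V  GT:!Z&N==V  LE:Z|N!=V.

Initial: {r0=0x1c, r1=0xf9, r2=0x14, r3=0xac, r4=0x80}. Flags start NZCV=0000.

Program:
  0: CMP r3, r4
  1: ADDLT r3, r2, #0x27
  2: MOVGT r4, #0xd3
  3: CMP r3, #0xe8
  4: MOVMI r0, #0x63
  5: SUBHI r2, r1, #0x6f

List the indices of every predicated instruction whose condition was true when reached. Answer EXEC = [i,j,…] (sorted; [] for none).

[0] flags=0010 → (cmp)
[1] flags=0010 LT?F → skip
[2] flags=0010 GT?T → r4=0xd3
[3] flags=1000 → (cmp)
[4] flags=1000 MI?T → r0=0x63
[5] flags=1000 HI?F → skip

EXEC = [2,4]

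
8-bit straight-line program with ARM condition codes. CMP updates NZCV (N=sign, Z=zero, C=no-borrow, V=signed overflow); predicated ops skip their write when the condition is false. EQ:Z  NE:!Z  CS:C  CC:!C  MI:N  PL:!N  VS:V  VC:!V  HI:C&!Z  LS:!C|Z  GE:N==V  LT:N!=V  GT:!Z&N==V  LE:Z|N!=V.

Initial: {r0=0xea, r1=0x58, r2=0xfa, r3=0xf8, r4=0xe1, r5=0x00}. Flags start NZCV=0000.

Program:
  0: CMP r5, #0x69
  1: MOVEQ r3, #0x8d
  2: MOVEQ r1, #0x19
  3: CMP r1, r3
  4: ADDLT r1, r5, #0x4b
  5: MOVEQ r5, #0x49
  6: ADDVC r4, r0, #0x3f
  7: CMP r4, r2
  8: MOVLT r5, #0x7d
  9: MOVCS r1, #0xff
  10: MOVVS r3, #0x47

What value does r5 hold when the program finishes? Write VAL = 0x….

0: ✓ CMP  NZCV=1000
1: · MOVEQ
2: · MOVEQ
3: ✓ CMP  NZCV=0000
4: · ADDLT
5: · MOVEQ
6: ✓ ADDVC  r4←0x29
7: ✓ CMP  NZCV=0000
8: · MOVLT
9: · MOVCS
10: · MOVVS

VAL = 0x00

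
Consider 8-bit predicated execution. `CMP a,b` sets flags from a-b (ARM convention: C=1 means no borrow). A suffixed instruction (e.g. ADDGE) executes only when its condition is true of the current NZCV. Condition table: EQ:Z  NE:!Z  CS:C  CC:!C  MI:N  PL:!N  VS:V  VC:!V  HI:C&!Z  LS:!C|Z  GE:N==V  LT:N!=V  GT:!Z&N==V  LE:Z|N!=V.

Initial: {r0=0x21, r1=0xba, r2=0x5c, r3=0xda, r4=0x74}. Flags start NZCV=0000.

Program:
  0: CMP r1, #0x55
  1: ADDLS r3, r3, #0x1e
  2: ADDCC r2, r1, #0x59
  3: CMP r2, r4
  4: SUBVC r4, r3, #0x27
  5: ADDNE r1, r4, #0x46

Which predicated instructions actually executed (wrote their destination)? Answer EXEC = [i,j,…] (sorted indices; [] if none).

[0] flags=0011 → (cmp)
[1] flags=0011 LS?F → skip
[2] flags=0011 CC?F → skip
[3] flags=1000 → (cmp)
[4] flags=1000 VC?T → r4=0xb3
[5] flags=1000 NE?T → r1=0xf9

EXEC = [4,5]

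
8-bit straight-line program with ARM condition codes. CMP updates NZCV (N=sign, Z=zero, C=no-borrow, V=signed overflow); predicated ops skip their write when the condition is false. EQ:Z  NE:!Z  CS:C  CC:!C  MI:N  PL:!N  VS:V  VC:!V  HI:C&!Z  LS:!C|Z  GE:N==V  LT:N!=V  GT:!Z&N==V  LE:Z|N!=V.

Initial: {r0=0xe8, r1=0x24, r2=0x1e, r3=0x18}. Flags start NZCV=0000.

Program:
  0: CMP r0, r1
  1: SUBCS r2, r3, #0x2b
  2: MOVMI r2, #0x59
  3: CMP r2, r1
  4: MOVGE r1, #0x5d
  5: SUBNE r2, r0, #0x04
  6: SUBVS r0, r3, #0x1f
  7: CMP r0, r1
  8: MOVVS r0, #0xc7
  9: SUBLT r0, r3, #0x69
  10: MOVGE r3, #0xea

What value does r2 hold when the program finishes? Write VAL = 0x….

[0] flags=1010 → (cmp)
[1] flags=1010 CS?T → r2=0xed
[2] flags=1010 MI?T → r2=0x59
[3] flags=0010 → (cmp)
[4] flags=0010 GE?T → r1=0x5d
[5] flags=0010 NE?T → r2=0xe4
[6] flags=0010 VS?F → skip
[7] flags=1010 → (cmp)
[8] flags=1010 VS?F → skip
[9] flags=1010 LT?T → r0=0xaf
[10] flags=1010 GE?F → skip

VAL = 0xe4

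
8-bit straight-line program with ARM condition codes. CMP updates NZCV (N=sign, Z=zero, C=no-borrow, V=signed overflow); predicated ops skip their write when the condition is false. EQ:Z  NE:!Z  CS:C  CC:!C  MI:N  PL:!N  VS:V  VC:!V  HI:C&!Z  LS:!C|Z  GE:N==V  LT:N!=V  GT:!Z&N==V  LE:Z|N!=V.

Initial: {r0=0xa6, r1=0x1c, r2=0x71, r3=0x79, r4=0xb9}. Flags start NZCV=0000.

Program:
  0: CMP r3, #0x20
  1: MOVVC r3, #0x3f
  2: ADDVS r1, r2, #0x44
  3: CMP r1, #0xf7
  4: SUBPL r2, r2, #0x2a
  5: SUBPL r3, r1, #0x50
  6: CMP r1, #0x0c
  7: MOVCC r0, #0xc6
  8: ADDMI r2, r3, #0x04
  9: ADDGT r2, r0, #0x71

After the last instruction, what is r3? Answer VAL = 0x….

VAL = 0xcc

[0] flags=0010 → (cmp)
[1] flags=0010 VC?T → r3=0x3f
[2] flags=0010 VS?F → skip
[3] flags=0000 → (cmp)
[4] flags=0000 PL?T → r2=0x47
[5] flags=0000 PL?T → r3=0xcc
[6] flags=0010 → (cmp)
[7] flags=0010 CC?F → skip
[8] flags=0010 MI?F → skip
[9] flags=0010 GT?T → r2=0x17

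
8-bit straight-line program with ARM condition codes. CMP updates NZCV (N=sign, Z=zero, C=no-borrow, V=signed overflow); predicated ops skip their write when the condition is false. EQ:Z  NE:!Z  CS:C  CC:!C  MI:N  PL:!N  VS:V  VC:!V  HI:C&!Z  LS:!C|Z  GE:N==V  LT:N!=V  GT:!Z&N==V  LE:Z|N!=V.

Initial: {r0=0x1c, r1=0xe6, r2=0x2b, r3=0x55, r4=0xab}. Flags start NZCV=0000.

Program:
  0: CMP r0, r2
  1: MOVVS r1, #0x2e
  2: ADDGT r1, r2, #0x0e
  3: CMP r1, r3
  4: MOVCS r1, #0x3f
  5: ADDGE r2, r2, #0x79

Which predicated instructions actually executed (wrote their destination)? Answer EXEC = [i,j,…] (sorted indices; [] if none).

EXEC = [4]

[0] flags=1000 → (cmp)
[1] flags=1000 VS?F → skip
[2] flags=1000 GT?F → skip
[3] flags=1010 → (cmp)
[4] flags=1010 CS?T → r1=0x3f
[5] flags=1010 GE?F → skip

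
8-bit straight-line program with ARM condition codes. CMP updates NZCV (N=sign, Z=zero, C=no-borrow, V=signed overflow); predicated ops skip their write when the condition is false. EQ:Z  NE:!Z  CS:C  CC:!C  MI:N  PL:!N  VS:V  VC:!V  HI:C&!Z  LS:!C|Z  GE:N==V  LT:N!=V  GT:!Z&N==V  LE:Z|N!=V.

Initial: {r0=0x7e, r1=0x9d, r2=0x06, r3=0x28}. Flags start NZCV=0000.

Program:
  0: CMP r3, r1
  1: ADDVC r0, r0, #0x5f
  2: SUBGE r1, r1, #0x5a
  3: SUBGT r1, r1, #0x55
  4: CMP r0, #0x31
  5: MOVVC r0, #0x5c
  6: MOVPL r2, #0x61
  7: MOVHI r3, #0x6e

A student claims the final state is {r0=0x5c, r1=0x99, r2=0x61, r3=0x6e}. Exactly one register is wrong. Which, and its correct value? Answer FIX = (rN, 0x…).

[0] flags=1001 → (cmp)
[1] flags=1001 VC?F → skip
[2] flags=1001 GE?T → r1=0x43
[3] flags=1001 GT?T → r1=0xee
[4] flags=0010 → (cmp)
[5] flags=0010 VC?T → r0=0x5c
[6] flags=0010 PL?T → r2=0x61
[7] flags=0010 HI?T → r3=0x6e

FIX = (r1, 0xee)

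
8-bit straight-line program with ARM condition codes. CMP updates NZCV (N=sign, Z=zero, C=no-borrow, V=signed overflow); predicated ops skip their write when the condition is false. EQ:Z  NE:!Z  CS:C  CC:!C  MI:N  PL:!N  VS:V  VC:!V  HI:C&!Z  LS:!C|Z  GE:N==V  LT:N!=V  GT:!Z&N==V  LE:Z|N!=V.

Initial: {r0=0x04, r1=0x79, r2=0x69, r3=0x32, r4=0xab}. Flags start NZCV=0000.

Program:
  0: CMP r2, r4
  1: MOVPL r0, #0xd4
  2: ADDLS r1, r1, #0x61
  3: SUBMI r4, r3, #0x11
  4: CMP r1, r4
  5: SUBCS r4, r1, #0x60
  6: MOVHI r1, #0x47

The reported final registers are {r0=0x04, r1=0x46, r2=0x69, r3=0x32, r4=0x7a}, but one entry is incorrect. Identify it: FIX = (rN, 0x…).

FIX = (r1, 0x47)

0: ✓ CMP  NZCV=1001
1: · MOVPL
2: ✓ ADDLS  r1←0xda
3: ✓ SUBMI  r4←0x21
4: ✓ CMP  NZCV=1010
5: ✓ SUBCS  r4←0x7a
6: ✓ MOVHI  r1←0x47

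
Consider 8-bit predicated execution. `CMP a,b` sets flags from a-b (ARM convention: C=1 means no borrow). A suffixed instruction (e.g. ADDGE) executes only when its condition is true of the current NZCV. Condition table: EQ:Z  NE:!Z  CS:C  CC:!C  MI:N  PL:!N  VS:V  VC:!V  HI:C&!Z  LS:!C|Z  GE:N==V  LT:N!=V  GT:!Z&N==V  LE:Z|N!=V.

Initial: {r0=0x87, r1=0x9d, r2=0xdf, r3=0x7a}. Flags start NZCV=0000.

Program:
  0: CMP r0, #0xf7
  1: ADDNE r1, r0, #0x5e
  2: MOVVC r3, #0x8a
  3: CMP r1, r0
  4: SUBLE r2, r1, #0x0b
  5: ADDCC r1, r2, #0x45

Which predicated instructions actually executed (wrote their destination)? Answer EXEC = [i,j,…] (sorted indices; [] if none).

EXEC = [1,2]

[0] flags=1000 → (cmp)
[1] flags=1000 NE?T → r1=0xe5
[2] flags=1000 VC?T → r3=0x8a
[3] flags=0010 → (cmp)
[4] flags=0010 LE?F → skip
[5] flags=0010 CC?F → skip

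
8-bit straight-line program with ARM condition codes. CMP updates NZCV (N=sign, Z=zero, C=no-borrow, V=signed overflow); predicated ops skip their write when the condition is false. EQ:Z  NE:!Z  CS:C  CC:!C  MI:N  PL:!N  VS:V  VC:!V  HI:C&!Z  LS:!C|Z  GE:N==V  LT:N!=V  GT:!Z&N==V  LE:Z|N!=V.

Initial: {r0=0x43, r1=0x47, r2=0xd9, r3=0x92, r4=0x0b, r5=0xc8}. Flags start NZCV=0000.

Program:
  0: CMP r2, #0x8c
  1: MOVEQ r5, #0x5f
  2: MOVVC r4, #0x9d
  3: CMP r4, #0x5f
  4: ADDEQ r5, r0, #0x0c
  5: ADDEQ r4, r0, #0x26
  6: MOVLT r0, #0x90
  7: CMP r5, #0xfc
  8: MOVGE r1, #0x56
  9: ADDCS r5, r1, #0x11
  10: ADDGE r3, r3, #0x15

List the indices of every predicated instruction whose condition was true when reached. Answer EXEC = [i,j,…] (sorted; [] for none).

[0] flags=0010 → (cmp)
[1] flags=0010 EQ?F → skip
[2] flags=0010 VC?T → r4=0x9d
[3] flags=0011 → (cmp)
[4] flags=0011 EQ?F → skip
[5] flags=0011 EQ?F → skip
[6] flags=0011 LT?T → r0=0x90
[7] flags=1000 → (cmp)
[8] flags=1000 GE?F → skip
[9] flags=1000 CS?F → skip
[10] flags=1000 GE?F → skip

EXEC = [2,6]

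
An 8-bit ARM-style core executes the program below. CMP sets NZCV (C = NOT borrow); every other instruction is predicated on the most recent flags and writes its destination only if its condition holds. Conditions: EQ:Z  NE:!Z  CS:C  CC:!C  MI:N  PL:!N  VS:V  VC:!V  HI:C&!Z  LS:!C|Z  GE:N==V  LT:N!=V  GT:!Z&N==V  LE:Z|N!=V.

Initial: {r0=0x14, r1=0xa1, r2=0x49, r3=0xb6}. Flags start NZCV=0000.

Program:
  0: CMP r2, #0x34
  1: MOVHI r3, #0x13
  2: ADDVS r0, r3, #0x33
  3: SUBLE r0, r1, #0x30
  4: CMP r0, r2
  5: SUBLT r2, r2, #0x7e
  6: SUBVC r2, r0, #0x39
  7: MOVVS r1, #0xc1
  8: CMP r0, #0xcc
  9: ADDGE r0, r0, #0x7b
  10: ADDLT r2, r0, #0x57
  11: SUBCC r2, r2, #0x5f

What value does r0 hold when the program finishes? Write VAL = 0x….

VAL = 0x8f

0: ✓ CMP  NZCV=0010
1: ✓ MOVHI  r3←0x13
2: · ADDVS
3: · SUBLE
4: ✓ CMP  NZCV=1000
5: ✓ SUBLT  r2←0xcb
6: ✓ SUBVC  r2←0xdb
7: · MOVVS
8: ✓ CMP  NZCV=0000
9: ✓ ADDGE  r0←0x8f
10: · ADDLT
11: ✓ SUBCC  r2←0x7c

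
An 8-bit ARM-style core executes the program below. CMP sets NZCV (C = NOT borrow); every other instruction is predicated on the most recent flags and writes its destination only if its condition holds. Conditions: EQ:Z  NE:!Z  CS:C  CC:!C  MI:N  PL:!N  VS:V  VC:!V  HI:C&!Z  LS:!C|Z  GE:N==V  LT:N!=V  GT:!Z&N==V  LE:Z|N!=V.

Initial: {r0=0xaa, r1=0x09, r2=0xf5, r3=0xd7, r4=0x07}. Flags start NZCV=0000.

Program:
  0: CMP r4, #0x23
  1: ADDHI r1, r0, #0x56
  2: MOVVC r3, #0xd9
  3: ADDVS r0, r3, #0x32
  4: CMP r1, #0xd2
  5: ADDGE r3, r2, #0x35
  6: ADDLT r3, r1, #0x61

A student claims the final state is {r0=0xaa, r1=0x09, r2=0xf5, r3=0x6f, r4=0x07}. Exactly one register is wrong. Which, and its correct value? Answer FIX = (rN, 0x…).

0: ✓ CMP  NZCV=1000
1: · ADDHI
2: ✓ MOVVC  r3←0xd9
3: · ADDVS
4: ✓ CMP  NZCV=0000
5: ✓ ADDGE  r3←0x2a
6: · ADDLT

FIX = (r3, 0x2a)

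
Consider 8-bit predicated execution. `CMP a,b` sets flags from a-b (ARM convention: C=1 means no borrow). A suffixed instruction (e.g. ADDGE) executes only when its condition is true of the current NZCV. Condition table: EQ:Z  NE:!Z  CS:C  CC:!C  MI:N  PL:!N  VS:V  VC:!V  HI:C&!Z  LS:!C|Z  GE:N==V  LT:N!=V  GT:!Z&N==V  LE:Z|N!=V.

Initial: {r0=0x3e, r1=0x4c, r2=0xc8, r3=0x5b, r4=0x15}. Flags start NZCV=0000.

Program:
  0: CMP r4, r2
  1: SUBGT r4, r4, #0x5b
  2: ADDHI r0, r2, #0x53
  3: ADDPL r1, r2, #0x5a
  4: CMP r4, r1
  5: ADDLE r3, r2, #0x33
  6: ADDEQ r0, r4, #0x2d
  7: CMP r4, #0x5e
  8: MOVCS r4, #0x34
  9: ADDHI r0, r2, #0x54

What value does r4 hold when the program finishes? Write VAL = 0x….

[0] flags=0000 → (cmp)
[1] flags=0000 GT?T → r4=0xba
[2] flags=0000 HI?F → skip
[3] flags=0000 PL?T → r1=0x22
[4] flags=1010 → (cmp)
[5] flags=1010 LE?T → r3=0xfb
[6] flags=1010 EQ?F → skip
[7] flags=0011 → (cmp)
[8] flags=0011 CS?T → r4=0x34
[9] flags=0011 HI?T → r0=0x1c

VAL = 0x34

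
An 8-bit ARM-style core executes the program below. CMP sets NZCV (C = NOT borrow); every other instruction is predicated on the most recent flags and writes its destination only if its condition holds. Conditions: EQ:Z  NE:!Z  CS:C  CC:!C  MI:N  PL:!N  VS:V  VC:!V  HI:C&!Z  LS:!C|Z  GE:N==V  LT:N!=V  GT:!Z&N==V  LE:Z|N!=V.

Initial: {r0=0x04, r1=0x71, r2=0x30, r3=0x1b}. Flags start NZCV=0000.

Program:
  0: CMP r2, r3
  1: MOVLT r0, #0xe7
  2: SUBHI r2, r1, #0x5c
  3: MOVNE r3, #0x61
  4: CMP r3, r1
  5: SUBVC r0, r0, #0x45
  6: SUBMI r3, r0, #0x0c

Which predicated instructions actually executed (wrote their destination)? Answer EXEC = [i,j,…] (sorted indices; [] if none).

[0] flags=0010 → (cmp)
[1] flags=0010 LT?F → skip
[2] flags=0010 HI?T → r2=0x15
[3] flags=0010 NE?T → r3=0x61
[4] flags=1000 → (cmp)
[5] flags=1000 VC?T → r0=0xbf
[6] flags=1000 MI?T → r3=0xb3

EXEC = [2,3,5,6]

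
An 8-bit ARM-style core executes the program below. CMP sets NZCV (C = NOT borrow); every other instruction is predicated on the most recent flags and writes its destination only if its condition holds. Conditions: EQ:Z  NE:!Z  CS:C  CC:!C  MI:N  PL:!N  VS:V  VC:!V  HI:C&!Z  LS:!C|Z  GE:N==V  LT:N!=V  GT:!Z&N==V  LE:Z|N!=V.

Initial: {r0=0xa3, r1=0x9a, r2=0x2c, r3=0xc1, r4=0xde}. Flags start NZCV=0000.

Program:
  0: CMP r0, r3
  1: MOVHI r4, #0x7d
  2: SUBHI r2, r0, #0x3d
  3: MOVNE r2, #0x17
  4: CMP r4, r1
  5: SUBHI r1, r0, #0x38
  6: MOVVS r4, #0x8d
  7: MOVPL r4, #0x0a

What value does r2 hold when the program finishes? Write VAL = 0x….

VAL = 0x17

[0] flags=1000 → (cmp)
[1] flags=1000 HI?F → skip
[2] flags=1000 HI?F → skip
[3] flags=1000 NE?T → r2=0x17
[4] flags=0010 → (cmp)
[5] flags=0010 HI?T → r1=0x6b
[6] flags=0010 VS?F → skip
[7] flags=0010 PL?T → r4=0x0a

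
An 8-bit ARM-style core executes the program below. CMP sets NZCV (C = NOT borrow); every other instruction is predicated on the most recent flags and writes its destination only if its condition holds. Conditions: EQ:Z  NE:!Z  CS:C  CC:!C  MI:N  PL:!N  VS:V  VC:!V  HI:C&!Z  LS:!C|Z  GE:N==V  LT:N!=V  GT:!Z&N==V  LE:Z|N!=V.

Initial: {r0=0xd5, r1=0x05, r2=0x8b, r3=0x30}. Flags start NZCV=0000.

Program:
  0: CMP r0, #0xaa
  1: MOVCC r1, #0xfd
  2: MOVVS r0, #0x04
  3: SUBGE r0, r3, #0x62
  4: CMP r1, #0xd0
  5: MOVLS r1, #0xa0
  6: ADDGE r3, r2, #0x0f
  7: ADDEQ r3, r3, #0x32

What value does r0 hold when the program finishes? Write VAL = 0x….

0: ✓ CMP  NZCV=0010
1: · MOVCC
2: · MOVVS
3: ✓ SUBGE  r0←0xce
4: ✓ CMP  NZCV=0000
5: ✓ MOVLS  r1←0xa0
6: ✓ ADDGE  r3←0x9a
7: · ADDEQ

VAL = 0xce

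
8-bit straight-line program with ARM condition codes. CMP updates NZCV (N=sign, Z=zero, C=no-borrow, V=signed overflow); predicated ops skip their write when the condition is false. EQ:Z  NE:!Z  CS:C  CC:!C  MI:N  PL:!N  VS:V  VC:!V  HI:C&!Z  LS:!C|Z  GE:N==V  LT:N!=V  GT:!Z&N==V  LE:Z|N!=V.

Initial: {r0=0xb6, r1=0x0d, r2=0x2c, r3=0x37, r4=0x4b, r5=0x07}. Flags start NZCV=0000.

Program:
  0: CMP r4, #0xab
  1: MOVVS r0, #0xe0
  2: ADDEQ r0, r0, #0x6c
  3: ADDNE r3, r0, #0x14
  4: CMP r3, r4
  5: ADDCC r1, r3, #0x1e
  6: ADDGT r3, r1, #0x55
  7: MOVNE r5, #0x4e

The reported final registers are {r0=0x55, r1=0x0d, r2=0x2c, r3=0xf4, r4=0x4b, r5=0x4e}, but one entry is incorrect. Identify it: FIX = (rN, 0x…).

FIX = (r0, 0xe0)

0: ✓ CMP  NZCV=1001
1: ✓ MOVVS  r0←0xe0
2: · ADDEQ
3: ✓ ADDNE  r3←0xf4
4: ✓ CMP  NZCV=1010
5: · ADDCC
6: · ADDGT
7: ✓ MOVNE  r5←0x4e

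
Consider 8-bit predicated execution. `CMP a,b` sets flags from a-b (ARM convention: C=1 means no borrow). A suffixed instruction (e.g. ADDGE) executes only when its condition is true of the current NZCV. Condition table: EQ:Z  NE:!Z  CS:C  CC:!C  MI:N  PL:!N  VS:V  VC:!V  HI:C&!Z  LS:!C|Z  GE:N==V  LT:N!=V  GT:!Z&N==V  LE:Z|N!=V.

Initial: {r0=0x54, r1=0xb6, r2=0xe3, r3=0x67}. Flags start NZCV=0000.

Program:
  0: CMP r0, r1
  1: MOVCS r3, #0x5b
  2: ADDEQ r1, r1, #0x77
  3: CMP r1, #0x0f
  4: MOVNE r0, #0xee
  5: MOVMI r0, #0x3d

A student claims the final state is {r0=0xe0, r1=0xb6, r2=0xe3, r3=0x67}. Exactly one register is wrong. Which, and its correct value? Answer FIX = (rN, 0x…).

FIX = (r0, 0x3d)

[0] flags=1001 → (cmp)
[1] flags=1001 CS?F → skip
[2] flags=1001 EQ?F → skip
[3] flags=1010 → (cmp)
[4] flags=1010 NE?T → r0=0xee
[5] flags=1010 MI?T → r0=0x3d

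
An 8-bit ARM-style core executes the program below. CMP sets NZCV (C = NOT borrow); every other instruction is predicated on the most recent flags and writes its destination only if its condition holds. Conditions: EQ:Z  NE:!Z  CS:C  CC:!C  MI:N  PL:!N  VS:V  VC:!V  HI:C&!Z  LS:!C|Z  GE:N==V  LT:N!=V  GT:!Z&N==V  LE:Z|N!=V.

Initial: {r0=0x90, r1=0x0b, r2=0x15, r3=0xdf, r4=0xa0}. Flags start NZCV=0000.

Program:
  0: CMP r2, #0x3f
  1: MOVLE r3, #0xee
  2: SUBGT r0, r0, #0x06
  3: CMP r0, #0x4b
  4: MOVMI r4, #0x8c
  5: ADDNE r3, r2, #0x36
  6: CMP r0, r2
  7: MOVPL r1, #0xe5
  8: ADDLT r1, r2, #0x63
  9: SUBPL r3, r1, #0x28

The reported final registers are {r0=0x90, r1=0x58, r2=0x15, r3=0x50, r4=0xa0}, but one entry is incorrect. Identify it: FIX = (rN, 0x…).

FIX = (r1, 0x78)

[0] flags=1000 → (cmp)
[1] flags=1000 LE?T → r3=0xee
[2] flags=1000 GT?F → skip
[3] flags=0011 → (cmp)
[4] flags=0011 MI?F → skip
[5] flags=0011 NE?T → r3=0x4b
[6] flags=0011 → (cmp)
[7] flags=0011 PL?T → r1=0xe5
[8] flags=0011 LT?T → r1=0x78
[9] flags=0011 PL?T → r3=0x50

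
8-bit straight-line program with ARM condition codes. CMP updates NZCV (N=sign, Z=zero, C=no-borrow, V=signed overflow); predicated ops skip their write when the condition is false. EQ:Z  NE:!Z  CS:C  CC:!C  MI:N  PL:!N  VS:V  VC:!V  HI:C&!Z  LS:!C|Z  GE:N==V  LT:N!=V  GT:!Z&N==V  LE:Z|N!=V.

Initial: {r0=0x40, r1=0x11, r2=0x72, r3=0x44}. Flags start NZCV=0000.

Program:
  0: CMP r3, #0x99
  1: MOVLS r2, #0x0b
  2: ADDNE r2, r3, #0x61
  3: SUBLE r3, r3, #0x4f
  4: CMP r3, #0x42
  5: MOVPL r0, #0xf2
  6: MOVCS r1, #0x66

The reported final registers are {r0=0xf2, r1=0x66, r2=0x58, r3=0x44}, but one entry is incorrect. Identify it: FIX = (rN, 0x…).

FIX = (r2, 0xa5)

[0] flags=1001 → (cmp)
[1] flags=1001 LS?T → r2=0x0b
[2] flags=1001 NE?T → r2=0xa5
[3] flags=1001 LE?F → skip
[4] flags=0010 → (cmp)
[5] flags=0010 PL?T → r0=0xf2
[6] flags=0010 CS?T → r1=0x66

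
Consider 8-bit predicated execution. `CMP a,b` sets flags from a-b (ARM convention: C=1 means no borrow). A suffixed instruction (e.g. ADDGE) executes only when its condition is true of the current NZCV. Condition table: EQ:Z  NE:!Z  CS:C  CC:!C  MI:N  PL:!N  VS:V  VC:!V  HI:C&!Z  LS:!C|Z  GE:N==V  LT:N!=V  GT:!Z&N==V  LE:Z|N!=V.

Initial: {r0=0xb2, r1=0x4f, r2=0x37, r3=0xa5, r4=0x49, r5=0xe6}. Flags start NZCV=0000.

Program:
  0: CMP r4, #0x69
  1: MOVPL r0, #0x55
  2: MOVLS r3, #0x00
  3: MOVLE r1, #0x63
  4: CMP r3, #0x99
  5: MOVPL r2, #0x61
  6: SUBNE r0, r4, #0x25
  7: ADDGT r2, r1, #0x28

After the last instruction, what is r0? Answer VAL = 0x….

VAL = 0x24

0: ✓ CMP  NZCV=1000
1: · MOVPL
2: ✓ MOVLS  r3←0x00
3: ✓ MOVLE  r1←0x63
4: ✓ CMP  NZCV=0000
5: ✓ MOVPL  r2←0x61
6: ✓ SUBNE  r0←0x24
7: ✓ ADDGT  r2←0x8b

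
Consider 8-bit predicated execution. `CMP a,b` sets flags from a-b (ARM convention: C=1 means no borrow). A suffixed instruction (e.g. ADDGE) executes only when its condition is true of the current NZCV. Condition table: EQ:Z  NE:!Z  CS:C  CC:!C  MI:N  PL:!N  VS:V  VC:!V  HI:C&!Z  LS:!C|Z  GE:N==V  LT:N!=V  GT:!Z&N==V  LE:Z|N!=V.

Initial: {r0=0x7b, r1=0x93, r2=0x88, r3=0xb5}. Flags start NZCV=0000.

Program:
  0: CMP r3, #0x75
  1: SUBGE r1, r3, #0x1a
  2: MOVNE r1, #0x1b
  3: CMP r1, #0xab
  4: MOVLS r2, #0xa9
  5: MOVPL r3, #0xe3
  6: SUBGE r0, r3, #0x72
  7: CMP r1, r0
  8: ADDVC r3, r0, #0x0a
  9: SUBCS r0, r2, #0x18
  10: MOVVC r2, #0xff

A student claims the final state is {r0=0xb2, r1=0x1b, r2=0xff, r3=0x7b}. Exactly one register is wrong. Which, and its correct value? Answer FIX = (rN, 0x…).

0: ✓ CMP  NZCV=0011
1: · SUBGE
2: ✓ MOVNE  r1←0x1b
3: ✓ CMP  NZCV=0000
4: ✓ MOVLS  r2←0xa9
5: ✓ MOVPL  r3←0xe3
6: ✓ SUBGE  r0←0x71
7: ✓ CMP  NZCV=1000
8: ✓ ADDVC  r3←0x7b
9: · SUBCS
10: ✓ MOVVC  r2←0xff

FIX = (r0, 0x71)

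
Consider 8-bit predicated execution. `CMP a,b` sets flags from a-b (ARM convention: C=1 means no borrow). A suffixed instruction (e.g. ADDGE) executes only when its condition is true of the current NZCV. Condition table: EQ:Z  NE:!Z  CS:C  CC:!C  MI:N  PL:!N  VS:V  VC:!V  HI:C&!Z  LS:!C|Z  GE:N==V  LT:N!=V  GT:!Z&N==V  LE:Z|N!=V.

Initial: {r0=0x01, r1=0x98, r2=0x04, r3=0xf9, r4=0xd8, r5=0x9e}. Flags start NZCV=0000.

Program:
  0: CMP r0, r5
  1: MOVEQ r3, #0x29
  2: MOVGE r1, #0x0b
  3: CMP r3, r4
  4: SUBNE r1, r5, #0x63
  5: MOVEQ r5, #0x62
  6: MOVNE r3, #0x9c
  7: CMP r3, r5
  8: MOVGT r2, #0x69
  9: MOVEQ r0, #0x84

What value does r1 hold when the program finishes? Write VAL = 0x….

VAL = 0x3b

[0] flags=0000 → (cmp)
[1] flags=0000 EQ?F → skip
[2] flags=0000 GE?T → r1=0x0b
[3] flags=0010 → (cmp)
[4] flags=0010 NE?T → r1=0x3b
[5] flags=0010 EQ?F → skip
[6] flags=0010 NE?T → r3=0x9c
[7] flags=1000 → (cmp)
[8] flags=1000 GT?F → skip
[9] flags=1000 EQ?F → skip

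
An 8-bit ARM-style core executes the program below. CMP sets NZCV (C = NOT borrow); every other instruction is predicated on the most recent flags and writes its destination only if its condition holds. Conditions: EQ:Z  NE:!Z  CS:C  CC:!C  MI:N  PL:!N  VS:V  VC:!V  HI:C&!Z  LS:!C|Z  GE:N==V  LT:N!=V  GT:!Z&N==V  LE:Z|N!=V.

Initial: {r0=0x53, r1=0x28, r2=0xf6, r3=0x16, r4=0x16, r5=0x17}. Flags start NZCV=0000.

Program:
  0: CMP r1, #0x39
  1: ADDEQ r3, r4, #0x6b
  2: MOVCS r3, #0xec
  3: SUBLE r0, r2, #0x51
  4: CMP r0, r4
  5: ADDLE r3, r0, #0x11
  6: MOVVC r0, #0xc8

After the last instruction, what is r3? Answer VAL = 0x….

0: ✓ CMP  NZCV=1000
1: · ADDEQ
2: · MOVCS
3: ✓ SUBLE  r0←0xa5
4: ✓ CMP  NZCV=1010
5: ✓ ADDLE  r3←0xb6
6: ✓ MOVVC  r0←0xc8

VAL = 0xb6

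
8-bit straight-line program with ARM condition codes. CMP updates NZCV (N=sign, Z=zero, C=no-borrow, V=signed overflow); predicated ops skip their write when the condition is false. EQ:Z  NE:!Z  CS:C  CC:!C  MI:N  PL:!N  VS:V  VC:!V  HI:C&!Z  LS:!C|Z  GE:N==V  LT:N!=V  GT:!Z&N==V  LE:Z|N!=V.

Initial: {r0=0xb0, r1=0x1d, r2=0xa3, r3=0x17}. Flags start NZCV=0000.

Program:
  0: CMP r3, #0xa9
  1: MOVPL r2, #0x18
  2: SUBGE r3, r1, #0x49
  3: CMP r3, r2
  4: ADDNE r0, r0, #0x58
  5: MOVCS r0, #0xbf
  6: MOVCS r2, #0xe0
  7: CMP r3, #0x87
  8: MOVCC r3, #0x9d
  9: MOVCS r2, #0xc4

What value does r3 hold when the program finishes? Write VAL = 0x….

[0] flags=0000 → (cmp)
[1] flags=0000 PL?T → r2=0x18
[2] flags=0000 GE?T → r3=0xd4
[3] flags=1010 → (cmp)
[4] flags=1010 NE?T → r0=0x08
[5] flags=1010 CS?T → r0=0xbf
[6] flags=1010 CS?T → r2=0xe0
[7] flags=0010 → (cmp)
[8] flags=0010 CC?F → skip
[9] flags=0010 CS?T → r2=0xc4

VAL = 0xd4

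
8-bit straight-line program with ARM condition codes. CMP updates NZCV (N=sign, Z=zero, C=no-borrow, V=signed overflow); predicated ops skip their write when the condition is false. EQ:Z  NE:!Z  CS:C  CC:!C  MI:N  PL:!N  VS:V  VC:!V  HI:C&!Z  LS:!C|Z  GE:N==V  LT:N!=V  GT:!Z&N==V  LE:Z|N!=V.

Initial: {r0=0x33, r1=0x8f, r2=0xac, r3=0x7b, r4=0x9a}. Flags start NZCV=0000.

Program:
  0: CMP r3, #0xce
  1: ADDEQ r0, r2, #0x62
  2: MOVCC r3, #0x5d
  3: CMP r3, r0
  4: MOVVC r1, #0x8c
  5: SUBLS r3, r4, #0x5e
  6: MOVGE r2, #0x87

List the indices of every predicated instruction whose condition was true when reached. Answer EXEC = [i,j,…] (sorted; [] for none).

0: ✓ CMP  NZCV=1001
1: · ADDEQ
2: ✓ MOVCC  r3←0x5d
3: ✓ CMP  NZCV=0010
4: ✓ MOVVC  r1←0x8c
5: · SUBLS
6: ✓ MOVGE  r2←0x87

EXEC = [2,4,6]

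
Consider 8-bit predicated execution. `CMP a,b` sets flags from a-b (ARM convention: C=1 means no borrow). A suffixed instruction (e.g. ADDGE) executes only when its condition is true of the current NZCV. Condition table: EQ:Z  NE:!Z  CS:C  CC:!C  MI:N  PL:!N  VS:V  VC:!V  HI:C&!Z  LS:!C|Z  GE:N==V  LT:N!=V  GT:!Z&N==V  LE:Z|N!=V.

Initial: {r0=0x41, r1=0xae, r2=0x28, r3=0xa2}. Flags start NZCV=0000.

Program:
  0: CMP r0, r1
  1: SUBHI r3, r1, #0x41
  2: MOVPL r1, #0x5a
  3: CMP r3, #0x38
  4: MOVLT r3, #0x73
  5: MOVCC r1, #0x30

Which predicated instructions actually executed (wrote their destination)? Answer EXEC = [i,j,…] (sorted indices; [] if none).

0: ✓ CMP  NZCV=1001
1: · SUBHI
2: · MOVPL
3: ✓ CMP  NZCV=0011
4: ✓ MOVLT  r3←0x73
5: · MOVCC

EXEC = [4]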